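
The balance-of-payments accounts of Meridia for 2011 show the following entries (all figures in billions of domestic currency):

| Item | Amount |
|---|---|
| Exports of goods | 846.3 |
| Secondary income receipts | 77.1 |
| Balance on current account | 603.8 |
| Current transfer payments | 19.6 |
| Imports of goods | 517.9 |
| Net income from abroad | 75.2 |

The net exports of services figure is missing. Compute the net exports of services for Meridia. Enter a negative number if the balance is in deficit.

142.7

Current account = goods balance + services balance + net primary income + net secondary income
Sum of the known components = 461.1
Net exports of services = CA - (known components) = 603.8 - 461.1 = 142.7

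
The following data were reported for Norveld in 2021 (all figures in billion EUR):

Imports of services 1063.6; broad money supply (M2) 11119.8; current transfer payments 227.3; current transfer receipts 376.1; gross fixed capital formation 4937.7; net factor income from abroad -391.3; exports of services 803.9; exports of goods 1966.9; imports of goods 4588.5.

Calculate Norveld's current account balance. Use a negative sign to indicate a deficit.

Goods balance = 1966.9 - 4588.5 = -2621.6
Services balance = 803.9 - 1063.6 = -259.7
Trade balance (goods + services) = -2621.6 + (-259.7) = -2881.3
Net primary income = -391.3
Net secondary income = 376.1 - 227.3 = 148.8
Current account = -2881.3 + (-391.3) + 148.8 = -3123.8

-3123.8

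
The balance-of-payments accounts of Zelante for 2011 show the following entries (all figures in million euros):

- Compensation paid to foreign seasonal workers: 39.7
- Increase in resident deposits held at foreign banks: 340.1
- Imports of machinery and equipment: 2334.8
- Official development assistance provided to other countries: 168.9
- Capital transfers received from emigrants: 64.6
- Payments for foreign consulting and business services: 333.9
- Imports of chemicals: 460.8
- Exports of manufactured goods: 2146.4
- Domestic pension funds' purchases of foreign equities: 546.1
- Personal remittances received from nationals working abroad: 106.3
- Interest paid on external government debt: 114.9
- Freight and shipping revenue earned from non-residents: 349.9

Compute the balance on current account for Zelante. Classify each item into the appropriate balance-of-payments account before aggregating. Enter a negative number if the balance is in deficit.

Goods: 2146.4 - 2334.8 - 460.8 = -649.2
Services: 349.9 - 333.9 = 16.0
Primary income: -39.7 - 114.9 = -154.6
Secondary income: 106.3 - 168.9 = -62.6
Current account = (-649.2) + 16.0 + (-154.6) + (-62.6) = -850.4
(Excluded from the current account — financial account: increase in resident deposits held at foreign banks 340.1, domestic pension funds' purchases of foreign equities 546.1; capital account: capital transfers received from emigrants 64.6.)

-850.4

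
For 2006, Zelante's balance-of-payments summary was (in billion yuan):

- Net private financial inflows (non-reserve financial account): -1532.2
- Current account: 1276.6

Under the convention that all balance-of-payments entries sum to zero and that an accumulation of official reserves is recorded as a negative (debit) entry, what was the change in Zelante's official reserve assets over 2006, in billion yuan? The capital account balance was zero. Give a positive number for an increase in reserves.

Official reserve transactions balance = -(1276.6 + (-1532.2)) = 255.6
An accumulation of reserves is recorded as a debit (negative entry), so the change in the stock of reserves is the negative of that balance.
Change in official reserves = -(255.6) = -255.6

-255.6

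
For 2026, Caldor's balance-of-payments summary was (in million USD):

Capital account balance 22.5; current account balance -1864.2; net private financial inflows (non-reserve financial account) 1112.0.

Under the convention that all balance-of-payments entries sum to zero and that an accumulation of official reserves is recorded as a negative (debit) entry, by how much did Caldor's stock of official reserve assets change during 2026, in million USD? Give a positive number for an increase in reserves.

Official reserve transactions balance = -((-1864.2) + 22.5 + 1112.0) = 729.7
An accumulation of reserves is recorded as a debit (negative entry), so the change in the stock of reserves is the negative of that balance.
Change in official reserves = -(729.7) = -729.7

-729.7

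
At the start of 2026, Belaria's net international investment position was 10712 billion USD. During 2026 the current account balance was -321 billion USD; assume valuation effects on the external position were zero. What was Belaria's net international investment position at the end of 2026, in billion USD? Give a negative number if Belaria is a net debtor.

10391

With no valuation effects, change in NIIP = current account = -321
End-of-year NIIP = 10712 + (-321) = 10391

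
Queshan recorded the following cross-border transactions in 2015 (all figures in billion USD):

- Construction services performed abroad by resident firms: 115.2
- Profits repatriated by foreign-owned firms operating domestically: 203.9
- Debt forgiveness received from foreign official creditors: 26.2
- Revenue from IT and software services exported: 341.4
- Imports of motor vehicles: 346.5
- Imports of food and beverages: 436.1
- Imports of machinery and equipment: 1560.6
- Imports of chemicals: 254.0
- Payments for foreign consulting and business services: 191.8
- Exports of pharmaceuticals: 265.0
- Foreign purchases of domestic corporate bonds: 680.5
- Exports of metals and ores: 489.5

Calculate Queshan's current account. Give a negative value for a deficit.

-1781.8

Goods: 265.0 - 436.1 - 254.0 + 489.5 - 1560.6 - 346.5 = -1842.7
Services: -191.8 + 341.4 + 115.2 = 264.8
Primary income: -203.9
Current account = (-1842.7) + 264.8 + (-203.9) = -1781.8
(Excluded from the current account — capital account: debt forgiveness received from foreign official creditors 26.2; financial account: foreign purchases of domestic corporate bonds 680.5.)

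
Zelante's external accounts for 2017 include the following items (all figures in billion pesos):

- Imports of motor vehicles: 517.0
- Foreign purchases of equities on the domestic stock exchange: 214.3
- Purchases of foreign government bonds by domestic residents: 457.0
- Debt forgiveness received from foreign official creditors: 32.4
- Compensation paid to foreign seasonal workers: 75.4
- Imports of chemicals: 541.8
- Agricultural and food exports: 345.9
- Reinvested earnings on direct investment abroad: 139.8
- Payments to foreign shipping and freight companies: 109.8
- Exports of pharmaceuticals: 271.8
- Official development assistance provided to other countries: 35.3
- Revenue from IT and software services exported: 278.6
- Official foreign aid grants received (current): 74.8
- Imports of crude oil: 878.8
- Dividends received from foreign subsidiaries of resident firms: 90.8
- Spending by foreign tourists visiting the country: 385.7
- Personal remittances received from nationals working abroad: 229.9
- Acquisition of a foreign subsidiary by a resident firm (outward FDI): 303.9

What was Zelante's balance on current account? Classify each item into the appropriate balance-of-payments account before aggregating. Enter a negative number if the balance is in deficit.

Goods: 345.9 - 878.8 - 517.0 + 271.8 - 541.8 = -1319.9
Services: -109.8 + 385.7 + 278.6 = 554.5
Primary income: 90.8 - 75.4 + 139.8 = 155.2
Secondary income: -35.3 + 74.8 + 229.9 = 269.4
Current account = (-1319.9) + 554.5 + 155.2 + 269.4 = -340.8
(Excluded from the current account — financial account: foreign purchases of equities on the domestic stock exchange 214.3, purchases of foreign government bonds by domestic residents 457.0, acquisition of a foreign subsidiary by a resident firm (outward FDI) 303.9; capital account: debt forgiveness received from foreign official creditors 32.4.)

-340.8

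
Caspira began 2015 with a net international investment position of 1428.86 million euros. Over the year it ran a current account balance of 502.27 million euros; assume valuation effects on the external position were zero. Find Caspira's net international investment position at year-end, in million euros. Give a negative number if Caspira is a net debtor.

1931.13

With no valuation effects, change in NIIP = current account = 502.27
End-of-year NIIP = 1428.86 + 502.27 = 1931.13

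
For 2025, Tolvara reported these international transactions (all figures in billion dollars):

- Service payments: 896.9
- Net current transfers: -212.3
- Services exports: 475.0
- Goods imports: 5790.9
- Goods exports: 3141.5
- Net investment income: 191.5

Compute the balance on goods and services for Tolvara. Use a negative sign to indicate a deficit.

Goods balance = 3141.5 - 5790.9 = -2649.4
Services balance = 475.0 - 896.9 = -421.9
Trade balance (goods + services) = -2649.4 + (-421.9) = -3071.3

-3071.3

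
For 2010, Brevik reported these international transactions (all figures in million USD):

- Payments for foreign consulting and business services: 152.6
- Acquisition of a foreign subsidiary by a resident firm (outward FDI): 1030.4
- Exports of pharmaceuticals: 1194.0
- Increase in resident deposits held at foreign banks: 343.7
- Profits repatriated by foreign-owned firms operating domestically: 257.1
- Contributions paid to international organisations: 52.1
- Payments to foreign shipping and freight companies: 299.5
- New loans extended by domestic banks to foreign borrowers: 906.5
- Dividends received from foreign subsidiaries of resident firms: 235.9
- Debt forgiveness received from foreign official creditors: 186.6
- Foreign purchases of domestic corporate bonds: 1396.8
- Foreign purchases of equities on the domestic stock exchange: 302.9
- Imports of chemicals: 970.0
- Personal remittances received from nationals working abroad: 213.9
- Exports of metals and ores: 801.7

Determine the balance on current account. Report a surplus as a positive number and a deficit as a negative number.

Goods: 801.7 + 1194.0 - 970.0 = 1025.7
Services: -152.6 - 299.5 = -452.1
Primary income: -257.1 + 235.9 = -21.2
Secondary income: 213.9 - 52.1 = 161.8
Current account = 1025.7 + (-452.1) + (-21.2) + 161.8 = 714.2
(Excluded from the current account — financial account: acquisition of a foreign subsidiary by a resident firm (outward FDI) 1030.4, increase in resident deposits held at foreign banks 343.7, new loans extended by domestic banks to foreign borrowers 906.5, foreign purchases of domestic corporate bonds 1396.8, foreign purchases of equities on the domestic stock exchange 302.9; capital account: debt forgiveness received from foreign official creditors 186.6.)

714.2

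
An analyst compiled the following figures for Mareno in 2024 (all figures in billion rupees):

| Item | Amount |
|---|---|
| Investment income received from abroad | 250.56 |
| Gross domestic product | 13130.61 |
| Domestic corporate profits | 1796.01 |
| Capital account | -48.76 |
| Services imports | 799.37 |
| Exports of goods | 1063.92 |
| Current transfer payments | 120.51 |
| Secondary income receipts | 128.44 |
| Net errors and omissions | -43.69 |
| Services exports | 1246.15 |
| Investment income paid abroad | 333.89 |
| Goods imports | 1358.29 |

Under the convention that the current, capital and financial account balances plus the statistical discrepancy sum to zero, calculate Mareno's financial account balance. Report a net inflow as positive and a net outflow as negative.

Goods balance = 1063.92 - 1358.29 = -294.37
Services balance = 1246.15 - 799.37 = 446.78
Trade balance (goods + services) = -294.37 + 446.78 = 152.41
Net primary income = 250.56 - 333.89 = -83.33
Net secondary income = 128.44 - 120.51 = 7.93
Current account = 152.41 + (-83.33) + 7.93 = 77.01
Financial account = -(77.01 + (-48.76) + (-43.69)) = 15.44

15.44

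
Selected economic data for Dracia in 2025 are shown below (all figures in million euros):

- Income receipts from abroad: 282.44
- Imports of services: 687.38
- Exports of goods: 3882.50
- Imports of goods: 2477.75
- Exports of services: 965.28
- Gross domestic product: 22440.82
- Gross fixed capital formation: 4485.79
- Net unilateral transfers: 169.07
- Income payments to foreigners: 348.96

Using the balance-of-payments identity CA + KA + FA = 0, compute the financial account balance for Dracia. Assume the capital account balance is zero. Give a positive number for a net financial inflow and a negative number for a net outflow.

Goods balance = 3882.50 - 2477.75 = 1404.75
Services balance = 965.28 - 687.38 = 277.90
Trade balance (goods + services) = 1404.75 + 277.90 = 1682.65
Net primary income = 282.44 - 348.96 = -66.52
Net secondary income = 169.07
Current account = 1682.65 + (-66.52) + 169.07 = 1785.20
Financial account = -(1785.20) = -1785.20

-1785.20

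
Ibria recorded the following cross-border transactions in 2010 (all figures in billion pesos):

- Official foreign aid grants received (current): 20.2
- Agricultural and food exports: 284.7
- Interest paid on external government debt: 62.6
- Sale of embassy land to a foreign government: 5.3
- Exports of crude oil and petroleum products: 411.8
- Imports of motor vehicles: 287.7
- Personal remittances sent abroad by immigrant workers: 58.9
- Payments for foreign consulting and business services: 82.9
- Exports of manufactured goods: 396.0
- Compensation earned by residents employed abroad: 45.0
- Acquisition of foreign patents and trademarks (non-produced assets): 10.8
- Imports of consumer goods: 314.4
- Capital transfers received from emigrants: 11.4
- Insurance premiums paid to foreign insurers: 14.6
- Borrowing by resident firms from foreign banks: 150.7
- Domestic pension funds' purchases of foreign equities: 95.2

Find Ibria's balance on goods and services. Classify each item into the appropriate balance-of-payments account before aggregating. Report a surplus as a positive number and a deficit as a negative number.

392.9

Goods: -287.7 + 284.7 + 411.8 - 314.4 + 396.0 = 490.4
Services: -82.9 - 14.6 = -97.5
Trade balance = 490.4 + (-97.5) = 392.9
(Excluded from the trade balance — secondary income: official foreign aid grants received (current) 20.2, personal remittances sent abroad by immigrant workers 58.9; primary income: interest paid on external government debt 62.6, compensation earned by residents employed abroad 45.0; capital account: sale of embassy land to a foreign government 5.3, acquisition of foreign patents and trademarks (non-produced assets) 10.8, capital transfers received from emigrants 11.4; financial account: borrowing by resident firms from foreign banks 150.7, domestic pension funds' purchases of foreign equities 95.2.)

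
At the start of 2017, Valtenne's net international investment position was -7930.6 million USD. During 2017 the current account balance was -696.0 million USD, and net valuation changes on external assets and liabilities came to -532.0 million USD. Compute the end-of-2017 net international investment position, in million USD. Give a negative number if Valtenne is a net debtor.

Change in NIIP = current account + net valuation change = -696.0 + (-532.0) = -1228.0
End-of-year NIIP = -7930.6 + (-1228.0) = -9158.6

-9158.6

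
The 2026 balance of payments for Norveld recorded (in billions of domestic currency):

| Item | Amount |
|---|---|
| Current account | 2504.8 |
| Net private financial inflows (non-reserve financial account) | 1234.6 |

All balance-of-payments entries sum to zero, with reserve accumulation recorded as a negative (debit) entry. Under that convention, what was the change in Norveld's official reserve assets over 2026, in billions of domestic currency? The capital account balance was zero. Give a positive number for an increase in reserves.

3739.4

Official reserve transactions balance = -(2504.8 + 1234.6) = -3739.4
An accumulation of reserves is recorded as a debit (negative entry), so the change in the stock of reserves is the negative of that balance.
Change in official reserves = -(-3739.4) = 3739.4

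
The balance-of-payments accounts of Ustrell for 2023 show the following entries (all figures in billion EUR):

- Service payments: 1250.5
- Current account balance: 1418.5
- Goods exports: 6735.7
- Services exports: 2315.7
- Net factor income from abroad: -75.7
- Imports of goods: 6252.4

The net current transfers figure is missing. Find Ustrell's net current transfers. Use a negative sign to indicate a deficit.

Current account = goods balance + services balance + net primary income + net secondary income
Sum of the known components = 1472.8
Net current transfers = CA - (known components) = 1418.5 - 1472.8 = -54.3

-54.3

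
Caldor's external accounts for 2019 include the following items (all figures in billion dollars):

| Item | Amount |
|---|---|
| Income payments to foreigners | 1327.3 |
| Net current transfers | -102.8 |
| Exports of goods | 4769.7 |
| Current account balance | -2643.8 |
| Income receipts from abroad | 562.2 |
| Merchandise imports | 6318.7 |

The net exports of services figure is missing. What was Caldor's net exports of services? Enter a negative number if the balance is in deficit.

-226.9

Current account = goods balance + services balance + net primary income + net secondary income
Sum of the known components = -2416.9
Net exports of services = CA - (known components) = -2643.8 - (-2416.9) = -226.9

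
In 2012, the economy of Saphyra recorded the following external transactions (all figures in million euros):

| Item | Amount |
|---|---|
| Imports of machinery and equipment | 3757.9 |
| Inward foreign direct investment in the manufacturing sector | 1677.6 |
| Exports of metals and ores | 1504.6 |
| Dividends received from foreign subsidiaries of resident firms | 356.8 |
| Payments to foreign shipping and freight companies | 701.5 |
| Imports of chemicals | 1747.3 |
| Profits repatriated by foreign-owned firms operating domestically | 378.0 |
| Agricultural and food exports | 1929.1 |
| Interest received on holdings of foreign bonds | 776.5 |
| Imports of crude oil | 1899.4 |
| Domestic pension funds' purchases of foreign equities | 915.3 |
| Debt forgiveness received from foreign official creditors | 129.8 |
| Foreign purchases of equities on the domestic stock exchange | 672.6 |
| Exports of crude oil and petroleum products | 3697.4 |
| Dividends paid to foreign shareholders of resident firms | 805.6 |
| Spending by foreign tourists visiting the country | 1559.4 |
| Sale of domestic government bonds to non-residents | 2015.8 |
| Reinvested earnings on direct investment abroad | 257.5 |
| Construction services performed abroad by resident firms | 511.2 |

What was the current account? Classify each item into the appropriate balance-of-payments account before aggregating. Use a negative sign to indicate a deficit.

Goods: -3757.9 - 1747.3 - 1899.4 + 3697.4 + 1929.1 + 1504.6 = -273.5
Services: 1559.4 - 701.5 + 511.2 = 1369.1
Primary income: 776.5 - 378.0 + 356.8 - 805.6 + 257.5 = 207.2
Current account = (-273.5) + 1369.1 + 207.2 = 1302.8
(Excluded from the current account — financial account: inward foreign direct investment in the manufacturing sector 1677.6, domestic pension funds' purchases of foreign equities 915.3, foreign purchases of equities on the domestic stock exchange 672.6, sale of domestic government bonds to non-residents 2015.8; capital account: debt forgiveness received from foreign official creditors 129.8.)

1302.8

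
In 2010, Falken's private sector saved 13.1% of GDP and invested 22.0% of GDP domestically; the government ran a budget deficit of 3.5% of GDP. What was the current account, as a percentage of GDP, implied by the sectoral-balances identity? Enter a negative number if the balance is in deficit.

By the sectoral-balances identity, CA = (S_private - I) + (T - G).
Private balance = 13.1 - 22.0 = -8.9
Government balance (T - G) = -3.5
CA = -8.9 + (-3.5) = -12.4

-12.4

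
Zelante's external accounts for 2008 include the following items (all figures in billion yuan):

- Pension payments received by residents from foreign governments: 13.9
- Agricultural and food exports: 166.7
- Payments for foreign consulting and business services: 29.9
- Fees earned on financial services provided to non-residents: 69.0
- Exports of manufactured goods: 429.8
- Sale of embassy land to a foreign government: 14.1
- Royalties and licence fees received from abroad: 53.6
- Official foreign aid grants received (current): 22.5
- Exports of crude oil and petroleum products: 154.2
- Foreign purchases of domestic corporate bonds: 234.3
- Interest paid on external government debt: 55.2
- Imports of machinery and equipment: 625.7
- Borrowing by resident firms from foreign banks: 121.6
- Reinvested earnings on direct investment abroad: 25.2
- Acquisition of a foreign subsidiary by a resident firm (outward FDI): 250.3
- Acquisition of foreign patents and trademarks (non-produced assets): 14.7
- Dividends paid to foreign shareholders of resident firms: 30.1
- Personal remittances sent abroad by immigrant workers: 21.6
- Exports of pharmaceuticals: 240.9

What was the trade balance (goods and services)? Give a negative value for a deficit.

458.6

Goods: 154.2 - 625.7 + 166.7 + 240.9 + 429.8 = 365.9
Services: 53.6 + 69.0 - 29.9 = 92.7
Trade balance = 365.9 + 92.7 = 458.6
(Excluded from the trade balance — secondary income: pension payments received by residents from foreign governments 13.9, official foreign aid grants received (current) 22.5, personal remittances sent abroad by immigrant workers 21.6; capital account: sale of embassy land to a foreign government 14.1, acquisition of foreign patents and trademarks (non-produced assets) 14.7; financial account: foreign purchases of domestic corporate bonds 234.3, borrowing by resident firms from foreign banks 121.6, acquisition of a foreign subsidiary by a resident firm (outward FDI) 250.3; primary income: interest paid on external government debt 55.2, reinvested earnings on direct investment abroad 25.2, dividends paid to foreign shareholders of resident firms 30.1.)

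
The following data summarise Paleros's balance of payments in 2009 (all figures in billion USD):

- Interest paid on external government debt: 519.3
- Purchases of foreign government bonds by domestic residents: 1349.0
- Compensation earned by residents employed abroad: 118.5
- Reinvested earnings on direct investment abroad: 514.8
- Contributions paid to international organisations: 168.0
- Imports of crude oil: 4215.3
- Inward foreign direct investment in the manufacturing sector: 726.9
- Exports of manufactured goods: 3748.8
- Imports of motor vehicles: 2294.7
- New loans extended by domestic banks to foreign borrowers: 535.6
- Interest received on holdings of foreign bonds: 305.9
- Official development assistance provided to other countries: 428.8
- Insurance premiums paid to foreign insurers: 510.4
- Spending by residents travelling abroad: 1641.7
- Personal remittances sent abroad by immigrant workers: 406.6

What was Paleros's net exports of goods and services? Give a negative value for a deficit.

Goods: -2294.7 + 3748.8 - 4215.3 = -2761.2
Services: -1641.7 - 510.4 = -2152.1
Trade balance = -2761.2 + (-2152.1) = -4913.3
(Excluded from the trade balance — primary income: interest paid on external government debt 519.3, compensation earned by residents employed abroad 118.5, reinvested earnings on direct investment abroad 514.8, interest received on holdings of foreign bonds 305.9; financial account: purchases of foreign government bonds by domestic residents 1349.0, inward foreign direct investment in the manufacturing sector 726.9, new loans extended by domestic banks to foreign borrowers 535.6; secondary income: contributions paid to international organisations 168.0, official development assistance provided to other countries 428.8, personal remittances sent abroad by immigrant workers 406.6.)

-4913.3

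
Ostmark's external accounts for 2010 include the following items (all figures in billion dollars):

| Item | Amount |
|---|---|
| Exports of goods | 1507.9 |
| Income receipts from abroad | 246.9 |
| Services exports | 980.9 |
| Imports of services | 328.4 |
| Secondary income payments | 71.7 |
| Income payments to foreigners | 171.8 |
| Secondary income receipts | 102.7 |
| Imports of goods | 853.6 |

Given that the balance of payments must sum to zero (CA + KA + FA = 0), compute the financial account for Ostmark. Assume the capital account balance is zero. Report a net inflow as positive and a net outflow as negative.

-1412.9

Goods balance = 1507.9 - 853.6 = 654.3
Services balance = 980.9 - 328.4 = 652.5
Trade balance (goods + services) = 654.3 + 652.5 = 1306.8
Net primary income = 246.9 - 171.8 = 75.1
Net secondary income = 102.7 - 71.7 = 31.0
Current account = 1306.8 + 75.1 + 31.0 = 1412.9
Financial account = -(1412.9) = -1412.9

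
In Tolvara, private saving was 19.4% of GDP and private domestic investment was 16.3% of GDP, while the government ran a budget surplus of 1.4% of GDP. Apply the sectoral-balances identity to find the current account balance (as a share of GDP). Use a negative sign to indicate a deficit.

4.5

By the sectoral-balances identity, CA = (S_private - I) + (T - G).
Private balance = 19.4 - 16.3 = 3.1
Government balance (T - G) = 1.4
CA = 3.1 + 1.4 = 4.5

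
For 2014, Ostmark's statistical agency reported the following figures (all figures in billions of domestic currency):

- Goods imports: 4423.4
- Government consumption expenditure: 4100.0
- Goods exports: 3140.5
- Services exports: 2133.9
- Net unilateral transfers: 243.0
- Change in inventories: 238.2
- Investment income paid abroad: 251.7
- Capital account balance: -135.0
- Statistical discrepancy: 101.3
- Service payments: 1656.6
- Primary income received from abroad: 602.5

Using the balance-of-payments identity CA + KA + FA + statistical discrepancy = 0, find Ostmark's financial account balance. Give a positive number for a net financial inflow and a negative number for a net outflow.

245.5

Goods balance = 3140.5 - 4423.4 = -1282.9
Services balance = 2133.9 - 1656.6 = 477.3
Trade balance (goods + services) = -1282.9 + 477.3 = -805.6
Net primary income = 602.5 - 251.7 = 350.8
Net secondary income = 243.0
Current account = -805.6 + 350.8 + 243.0 = -211.8
Financial account = -(-211.8 + (-135.0) + 101.3) = 245.5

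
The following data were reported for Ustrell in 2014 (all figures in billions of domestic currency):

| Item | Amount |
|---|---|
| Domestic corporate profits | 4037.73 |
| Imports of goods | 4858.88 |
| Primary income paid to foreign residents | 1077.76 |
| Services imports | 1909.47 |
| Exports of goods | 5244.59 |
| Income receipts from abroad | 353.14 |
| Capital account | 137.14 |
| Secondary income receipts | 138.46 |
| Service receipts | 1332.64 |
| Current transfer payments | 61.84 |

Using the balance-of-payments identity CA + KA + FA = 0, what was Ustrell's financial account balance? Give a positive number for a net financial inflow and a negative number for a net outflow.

Goods balance = 5244.59 - 4858.88 = 385.71
Services balance = 1332.64 - 1909.47 = -576.83
Trade balance (goods + services) = 385.71 + (-576.83) = -191.12
Net primary income = 353.14 - 1077.76 = -724.62
Net secondary income = 138.46 - 61.84 = 76.62
Current account = -191.12 + (-724.62) + 76.62 = -839.12
Financial account = -(-839.12 + 137.14) = 701.98

701.98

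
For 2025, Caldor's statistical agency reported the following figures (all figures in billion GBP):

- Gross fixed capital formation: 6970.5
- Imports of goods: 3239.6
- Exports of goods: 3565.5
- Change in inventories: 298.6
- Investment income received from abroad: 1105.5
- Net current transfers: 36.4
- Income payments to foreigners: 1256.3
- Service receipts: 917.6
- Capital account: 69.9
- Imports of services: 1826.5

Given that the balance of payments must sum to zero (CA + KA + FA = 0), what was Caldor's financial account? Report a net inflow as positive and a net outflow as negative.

Goods balance = 3565.5 - 3239.6 = 325.9
Services balance = 917.6 - 1826.5 = -908.9
Trade balance (goods + services) = 325.9 + (-908.9) = -583.0
Net primary income = 1105.5 - 1256.3 = -150.8
Net secondary income = 36.4
Current account = -583.0 + (-150.8) + 36.4 = -697.4
Financial account = -(-697.4 + 69.9) = 627.5

627.5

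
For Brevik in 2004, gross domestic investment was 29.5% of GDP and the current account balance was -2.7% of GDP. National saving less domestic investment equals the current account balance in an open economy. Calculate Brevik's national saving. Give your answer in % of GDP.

S - I = CA (net lending to the rest of the world).
S = I + CA = 29.5 + (-2.7) = 26.8

26.8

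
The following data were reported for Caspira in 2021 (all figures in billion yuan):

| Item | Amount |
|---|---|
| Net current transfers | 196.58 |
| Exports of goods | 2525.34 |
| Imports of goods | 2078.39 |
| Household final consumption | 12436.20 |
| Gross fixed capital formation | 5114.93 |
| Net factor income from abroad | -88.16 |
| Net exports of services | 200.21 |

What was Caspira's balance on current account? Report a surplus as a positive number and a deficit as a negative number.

Goods balance = 2525.34 - 2078.39 = 446.95
Services balance = 200.21
Trade balance (goods + services) = 446.95 + 200.21 = 647.16
Net primary income = -88.16
Net secondary income = 196.58
Current account = 647.16 + (-88.16) + 196.58 = 755.58

755.58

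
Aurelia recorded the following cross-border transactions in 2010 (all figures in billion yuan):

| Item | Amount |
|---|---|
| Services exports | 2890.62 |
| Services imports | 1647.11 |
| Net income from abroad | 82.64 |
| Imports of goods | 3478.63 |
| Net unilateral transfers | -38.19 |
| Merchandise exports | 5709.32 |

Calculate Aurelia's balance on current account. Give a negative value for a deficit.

Goods balance = 5709.32 - 3478.63 = 2230.69
Services balance = 2890.62 - 1647.11 = 1243.51
Trade balance (goods + services) = 2230.69 + 1243.51 = 3474.20
Net primary income = 82.64
Net secondary income = -38.19
Current account = 3474.20 + 82.64 + (-38.19) = 3518.65

3518.65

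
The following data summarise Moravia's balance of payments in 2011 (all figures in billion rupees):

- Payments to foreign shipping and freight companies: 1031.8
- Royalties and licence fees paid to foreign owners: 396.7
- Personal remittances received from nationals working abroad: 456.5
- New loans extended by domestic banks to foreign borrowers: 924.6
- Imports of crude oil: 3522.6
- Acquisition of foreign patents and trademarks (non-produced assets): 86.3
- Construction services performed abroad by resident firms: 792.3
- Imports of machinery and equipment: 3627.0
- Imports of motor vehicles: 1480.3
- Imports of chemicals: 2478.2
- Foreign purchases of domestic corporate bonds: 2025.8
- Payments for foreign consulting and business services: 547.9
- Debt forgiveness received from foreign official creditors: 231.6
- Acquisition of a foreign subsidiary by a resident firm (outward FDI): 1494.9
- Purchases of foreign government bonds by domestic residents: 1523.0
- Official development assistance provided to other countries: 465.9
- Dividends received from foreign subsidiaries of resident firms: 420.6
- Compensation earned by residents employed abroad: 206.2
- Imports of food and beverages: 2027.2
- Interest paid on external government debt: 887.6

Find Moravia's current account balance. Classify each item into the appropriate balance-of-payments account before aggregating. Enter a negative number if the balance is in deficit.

-14589.6

Goods: -1480.3 - 2478.2 - 2027.2 - 3522.6 - 3627.0 = -13135.3
Services: -547.9 + 792.3 - 396.7 - 1031.8 = -1184.1
Primary income: 206.2 + 420.6 - 887.6 = -260.8
Secondary income: 456.5 - 465.9 = -9.4
Current account = (-13135.3) + (-1184.1) + (-260.8) + (-9.4) = -14589.6
(Excluded from the current account — financial account: new loans extended by domestic banks to foreign borrowers 924.6, foreign purchases of domestic corporate bonds 2025.8, acquisition of a foreign subsidiary by a resident firm (outward FDI) 1494.9, purchases of foreign government bonds by domestic residents 1523.0; capital account: acquisition of foreign patents and trademarks (non-produced assets) 86.3, debt forgiveness received from foreign official creditors 231.6.)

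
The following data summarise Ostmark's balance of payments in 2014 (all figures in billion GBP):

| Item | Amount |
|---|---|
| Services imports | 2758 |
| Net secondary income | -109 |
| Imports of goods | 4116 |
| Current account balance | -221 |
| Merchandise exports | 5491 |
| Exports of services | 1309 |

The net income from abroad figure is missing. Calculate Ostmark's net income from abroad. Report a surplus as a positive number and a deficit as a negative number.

-38

Current account = goods balance + services balance + net primary income + net secondary income
Sum of the known components = -183
Net income from abroad = CA - (known components) = -221 - (-183) = -38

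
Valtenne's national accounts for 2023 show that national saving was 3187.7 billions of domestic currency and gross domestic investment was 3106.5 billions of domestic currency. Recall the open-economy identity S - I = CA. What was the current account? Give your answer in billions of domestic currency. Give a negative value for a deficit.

81.2

S - I = CA (net lending to the rest of the world).
CA = S - I = 3187.7 - 3106.5 = 81.2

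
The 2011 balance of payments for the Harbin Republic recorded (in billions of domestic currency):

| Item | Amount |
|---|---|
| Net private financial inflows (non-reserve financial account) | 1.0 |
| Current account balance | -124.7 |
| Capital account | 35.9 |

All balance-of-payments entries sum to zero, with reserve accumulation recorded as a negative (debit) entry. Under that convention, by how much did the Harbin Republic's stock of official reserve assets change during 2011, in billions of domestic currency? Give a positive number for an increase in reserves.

-87.8

Official reserve transactions balance = -((-124.7) + 35.9 + 1.0) = 87.8
An accumulation of reserves is recorded as a debit (negative entry), so the change in the stock of reserves is the negative of that balance.
Change in official reserves = -(87.8) = -87.8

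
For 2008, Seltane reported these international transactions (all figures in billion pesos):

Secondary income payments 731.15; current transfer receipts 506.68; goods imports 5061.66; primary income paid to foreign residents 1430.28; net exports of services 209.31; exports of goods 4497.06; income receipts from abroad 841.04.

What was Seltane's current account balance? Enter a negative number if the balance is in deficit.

-1169.00

Goods balance = 4497.06 - 5061.66 = -564.60
Services balance = 209.31
Trade balance (goods + services) = -564.60 + 209.31 = -355.29
Net primary income = 841.04 - 1430.28 = -589.24
Net secondary income = 506.68 - 731.15 = -224.47
Current account = -355.29 + (-589.24) + (-224.47) = -1169.00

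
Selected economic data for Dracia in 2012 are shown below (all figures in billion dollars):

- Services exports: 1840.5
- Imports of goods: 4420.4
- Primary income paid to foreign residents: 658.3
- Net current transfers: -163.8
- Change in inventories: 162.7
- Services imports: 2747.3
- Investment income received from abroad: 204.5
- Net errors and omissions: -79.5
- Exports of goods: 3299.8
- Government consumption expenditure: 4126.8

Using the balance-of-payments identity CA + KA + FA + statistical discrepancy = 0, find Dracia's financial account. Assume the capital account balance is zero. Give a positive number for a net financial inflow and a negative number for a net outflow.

Goods balance = 3299.8 - 4420.4 = -1120.6
Services balance = 1840.5 - 2747.3 = -906.8
Trade balance (goods + services) = -1120.6 + (-906.8) = -2027.4
Net primary income = 204.5 - 658.3 = -453.8
Net secondary income = -163.8
Current account = -2027.4 + (-453.8) + (-163.8) = -2645.0
Financial account = -(-2645.0 + (-79.5)) = 2724.5

2724.5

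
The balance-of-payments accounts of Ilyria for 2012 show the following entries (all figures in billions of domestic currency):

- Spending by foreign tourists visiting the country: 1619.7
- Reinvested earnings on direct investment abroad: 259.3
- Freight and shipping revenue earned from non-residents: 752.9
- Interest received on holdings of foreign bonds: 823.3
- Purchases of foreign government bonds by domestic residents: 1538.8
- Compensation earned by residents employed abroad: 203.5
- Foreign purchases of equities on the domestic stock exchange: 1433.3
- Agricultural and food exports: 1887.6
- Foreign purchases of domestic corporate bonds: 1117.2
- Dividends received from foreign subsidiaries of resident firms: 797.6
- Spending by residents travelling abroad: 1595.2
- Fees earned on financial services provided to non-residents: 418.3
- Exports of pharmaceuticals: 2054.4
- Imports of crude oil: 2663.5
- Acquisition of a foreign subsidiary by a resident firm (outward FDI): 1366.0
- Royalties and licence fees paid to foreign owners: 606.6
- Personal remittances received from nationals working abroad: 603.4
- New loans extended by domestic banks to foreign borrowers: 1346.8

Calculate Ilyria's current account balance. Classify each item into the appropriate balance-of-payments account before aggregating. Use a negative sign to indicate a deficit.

Goods: 1887.6 - 2663.5 + 2054.4 = 1278.5
Services: 752.9 - 606.6 - 1595.2 + 418.3 + 1619.7 = 589.1
Primary income: 203.5 + 823.3 + 797.6 + 259.3 = 2083.7
Secondary income: 603.4
Current account = 1278.5 + 589.1 + 2083.7 + 603.4 = 4554.7
(Excluded from the current account — financial account: purchases of foreign government bonds by domestic residents 1538.8, foreign purchases of equities on the domestic stock exchange 1433.3, foreign purchases of domestic corporate bonds 1117.2, acquisition of a foreign subsidiary by a resident firm (outward FDI) 1366.0, new loans extended by domestic banks to foreign borrowers 1346.8.)

4554.7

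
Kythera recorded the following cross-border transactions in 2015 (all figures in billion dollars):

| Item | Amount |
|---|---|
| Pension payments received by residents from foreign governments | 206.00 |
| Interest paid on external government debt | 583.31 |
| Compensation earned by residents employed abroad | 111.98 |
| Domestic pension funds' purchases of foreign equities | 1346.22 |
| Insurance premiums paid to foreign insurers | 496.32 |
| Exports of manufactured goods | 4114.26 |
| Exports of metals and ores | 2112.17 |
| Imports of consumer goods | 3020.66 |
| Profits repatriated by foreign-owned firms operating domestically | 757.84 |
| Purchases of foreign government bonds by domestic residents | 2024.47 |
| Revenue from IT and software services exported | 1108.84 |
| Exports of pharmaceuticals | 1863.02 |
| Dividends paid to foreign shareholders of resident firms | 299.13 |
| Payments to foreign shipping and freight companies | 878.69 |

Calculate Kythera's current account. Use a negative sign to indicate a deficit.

3480.32

Goods: 1863.02 + 2112.17 + 4114.26 - 3020.66 = 5068.79
Services: 1108.84 - 878.69 - 496.32 = -266.17
Primary income: -757.84 + 111.98 - 583.31 - 299.13 = -1528.30
Secondary income: 206.00
Current account = 5068.79 + (-266.17) + (-1528.30) + 206.00 = 3480.32
(Excluded from the current account — financial account: domestic pension funds' purchases of foreign equities 1346.22, purchases of foreign government bonds by domestic residents 2024.47.)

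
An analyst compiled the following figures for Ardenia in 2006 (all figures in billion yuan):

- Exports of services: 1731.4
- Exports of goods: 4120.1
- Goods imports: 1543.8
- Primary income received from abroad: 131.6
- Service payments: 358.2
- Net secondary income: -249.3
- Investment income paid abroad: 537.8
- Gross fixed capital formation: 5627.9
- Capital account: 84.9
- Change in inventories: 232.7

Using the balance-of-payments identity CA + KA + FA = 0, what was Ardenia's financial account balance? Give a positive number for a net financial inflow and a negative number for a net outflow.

-3378.9

Goods balance = 4120.1 - 1543.8 = 2576.3
Services balance = 1731.4 - 358.2 = 1373.2
Trade balance (goods + services) = 2576.3 + 1373.2 = 3949.5
Net primary income = 131.6 - 537.8 = -406.2
Net secondary income = -249.3
Current account = 3949.5 + (-406.2) + (-249.3) = 3294.0
Financial account = -(3294.0 + 84.9) = -3378.9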